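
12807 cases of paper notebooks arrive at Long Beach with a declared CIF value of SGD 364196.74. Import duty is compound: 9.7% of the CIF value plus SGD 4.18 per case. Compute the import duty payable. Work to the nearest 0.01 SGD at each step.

Import duty: SGD 88860.34

Ad valorem component: 364196.74 × 9.7% = 35327.08
Specific component: 12807 × 4.18 = 53533.26
Import duty = 35327.08 + 53533.26 = 88860.34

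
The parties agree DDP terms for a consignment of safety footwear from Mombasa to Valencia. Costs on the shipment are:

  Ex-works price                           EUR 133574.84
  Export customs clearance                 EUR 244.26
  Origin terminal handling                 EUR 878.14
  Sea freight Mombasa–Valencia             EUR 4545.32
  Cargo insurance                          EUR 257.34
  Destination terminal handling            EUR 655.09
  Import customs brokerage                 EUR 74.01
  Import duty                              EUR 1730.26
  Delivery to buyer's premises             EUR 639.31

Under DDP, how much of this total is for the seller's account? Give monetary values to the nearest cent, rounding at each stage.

Seller's account: EUR 142598.57

DDP: the seller bears all costs including import duty.
Seller's account: goods 133574.84 + export clearance 244.26 + origin terminal 878.14 + freight 4545.32 + insurance 257.34 + destination terminal 655.09 + brokerage 74.01 + duty 1730.26 + delivery 639.31 = 142598.57
Buyer's account: 0.00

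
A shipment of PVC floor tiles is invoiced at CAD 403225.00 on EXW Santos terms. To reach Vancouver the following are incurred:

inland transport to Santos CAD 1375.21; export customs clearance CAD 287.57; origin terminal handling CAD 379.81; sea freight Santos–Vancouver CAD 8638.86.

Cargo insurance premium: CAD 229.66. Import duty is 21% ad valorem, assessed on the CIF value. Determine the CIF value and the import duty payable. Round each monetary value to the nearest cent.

CIF value: CAD 414136.11; import duty: CAD 86968.58

CIF = EXW price + pre-shipment costs + freight + insurance
CIF = 403225.00 + 1375.21 + 287.57 + 379.81 + 8638.86 + 229.66 = 414136.11
Import duty = 414136.11 × 21% = 86968.58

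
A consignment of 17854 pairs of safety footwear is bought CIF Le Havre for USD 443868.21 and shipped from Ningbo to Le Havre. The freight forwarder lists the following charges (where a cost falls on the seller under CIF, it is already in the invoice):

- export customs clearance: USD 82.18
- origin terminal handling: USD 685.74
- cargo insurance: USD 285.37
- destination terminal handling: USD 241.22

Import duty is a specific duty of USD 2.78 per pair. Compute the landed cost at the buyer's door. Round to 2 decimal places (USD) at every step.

CIF: the seller pays costs through ocean freight and marine insurance to the destination port.
Already in the invoice (seller's account under CIF): export clearance, origin terminal, insurance — exclude.
The CIF price already equals the CIF value: 443868.21
Import duty = 17854 × 2.78 = 49634.12
Buyer bears: destination terminal 241.22 + duty 49634.12 = 49875.34
Landed cost = invoice 443868.21 + 49875.34 = 493743.55

Total landed cost: USD 493743.55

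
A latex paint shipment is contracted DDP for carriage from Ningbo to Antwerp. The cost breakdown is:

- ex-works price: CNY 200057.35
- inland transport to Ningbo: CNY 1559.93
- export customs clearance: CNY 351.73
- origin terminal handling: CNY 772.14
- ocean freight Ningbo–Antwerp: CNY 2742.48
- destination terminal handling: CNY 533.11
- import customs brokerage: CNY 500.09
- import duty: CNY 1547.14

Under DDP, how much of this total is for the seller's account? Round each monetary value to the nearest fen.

DDP: the seller bears all costs including import duty.
Seller's account: goods 200057.35 + inland to port 1559.93 + export clearance 351.73 + origin terminal 772.14 + freight 2742.48 + destination terminal 533.11 + brokerage 500.09 + duty 1547.14 = 208063.97
Buyer's account: 0.00

Seller's account: CNY 208063.97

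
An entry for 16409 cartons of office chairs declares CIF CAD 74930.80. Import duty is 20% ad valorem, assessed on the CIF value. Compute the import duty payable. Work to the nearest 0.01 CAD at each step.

Import duty: CAD 14986.16

Import duty = 74930.80 × 20% = 14986.16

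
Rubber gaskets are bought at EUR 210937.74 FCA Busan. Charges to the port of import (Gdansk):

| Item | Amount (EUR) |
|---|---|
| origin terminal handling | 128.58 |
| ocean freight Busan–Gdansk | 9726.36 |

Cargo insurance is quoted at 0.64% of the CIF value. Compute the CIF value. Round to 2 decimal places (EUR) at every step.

CIF value: EUR 222214.86

Let C be the CIF value. C = FCA price + pre-shipment costs + freight + 0.64% × C
C − 0.64% × C = 210937.74 + 128.58 + 9726.36
0.9936 × C = 220792.68
C = 220792.68 / 0.9936 = 222214.86
Insurance premium = 0.64% × 222214.86 = 1422.18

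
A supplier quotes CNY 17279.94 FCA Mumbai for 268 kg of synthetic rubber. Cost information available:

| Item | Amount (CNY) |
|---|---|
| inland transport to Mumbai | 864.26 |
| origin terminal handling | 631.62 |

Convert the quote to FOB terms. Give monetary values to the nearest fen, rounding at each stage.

FOB price: CNY 17911.56

Not relevant to the conversion: inland to port — on the seller under both FCA and FOB; already in the FCA price and stays in the FOB price.
From FCA to FOB, the seller additionally bears: origin terminal.
FOB price = 17279.94 + 631.62 = 17911.56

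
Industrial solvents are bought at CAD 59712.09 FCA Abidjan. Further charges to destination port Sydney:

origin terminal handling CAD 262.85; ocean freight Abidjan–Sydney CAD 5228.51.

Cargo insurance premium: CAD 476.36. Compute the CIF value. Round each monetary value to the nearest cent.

CIF value: CAD 65679.81

CIF = FCA price + pre-shipment costs + freight + insurance
CIF = 59712.09 + 262.85 + 5228.51 + 476.36 = 65679.81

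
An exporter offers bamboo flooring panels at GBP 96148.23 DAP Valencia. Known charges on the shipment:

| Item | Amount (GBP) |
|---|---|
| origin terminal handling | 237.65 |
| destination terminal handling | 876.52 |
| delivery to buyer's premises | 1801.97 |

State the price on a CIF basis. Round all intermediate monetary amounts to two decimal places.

Not relevant to the conversion: origin terminal — on the seller under both DAP and CIF; already in the DAP price and stays in the CIF price.
From DAP to CIF, the seller no longer bears: destination terminal, delivery.
CIF price = 96148.23 − 876.52 − 1801.97 = 93469.74

CIF price: GBP 93469.74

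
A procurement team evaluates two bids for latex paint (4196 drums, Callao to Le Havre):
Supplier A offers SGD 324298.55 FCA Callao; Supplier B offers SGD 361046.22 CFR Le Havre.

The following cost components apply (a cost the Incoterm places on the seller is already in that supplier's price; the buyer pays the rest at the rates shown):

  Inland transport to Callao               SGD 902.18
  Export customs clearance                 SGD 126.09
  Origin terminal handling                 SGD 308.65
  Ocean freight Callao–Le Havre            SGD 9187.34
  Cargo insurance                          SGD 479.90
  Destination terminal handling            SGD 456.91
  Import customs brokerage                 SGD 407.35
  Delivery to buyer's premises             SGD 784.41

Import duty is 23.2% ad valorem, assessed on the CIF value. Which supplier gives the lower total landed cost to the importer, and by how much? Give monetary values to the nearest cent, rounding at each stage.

Supplier A is cheaper by SGD 33574.07

Supplier A (FCA):
CIF value = FCA price + origin terminal + freight + insurance = 324298.55 + 308.65 + 9187.34 + 479.90 = 334274.44
Import duty = 334274.44 × 23.2% = 77551.67
Buyer bears (A): 308.65 + 9187.34 + 479.90 + 456.91 + 407.35 + 784.41 = 11624.56
Landed cost (A) = invoice 324298.55 + 11624.56 + duty 77551.67 = 413474.78
Supplier B (CFR):
CIF value = CFR price + insurance = 361046.22 + 479.90 = 361526.12
Import duty = 361526.12 × 23.2% = 83874.06
Buyer bears (B): 479.90 + 456.91 + 407.35 + 784.41 = 2128.57
Landed cost (B) = invoice 361046.22 + 2128.57 + duty 83874.06 = 447048.85
Difference = |413474.78 − 447048.85| = 33574.07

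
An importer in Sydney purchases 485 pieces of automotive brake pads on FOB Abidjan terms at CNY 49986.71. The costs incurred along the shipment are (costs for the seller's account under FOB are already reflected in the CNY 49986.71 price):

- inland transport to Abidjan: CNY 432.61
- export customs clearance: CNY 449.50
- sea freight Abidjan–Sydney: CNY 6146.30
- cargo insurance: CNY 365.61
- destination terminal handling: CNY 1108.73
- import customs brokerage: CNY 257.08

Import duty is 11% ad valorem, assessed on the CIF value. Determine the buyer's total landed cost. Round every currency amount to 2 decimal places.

Total landed cost: CNY 64079.28

FOB: the seller bears costs until goods are on board at the origin port; the buyer bears freight, insurance and all costs thereafter.
Already in the invoice (seller's account under FOB): inland to port, export clearance — exclude.
CIF value = FOB price + freight + insurance = 49986.71 + 6146.30 + 365.61 = 56498.62
Import duty = 56498.62 × 11% = 6214.85
Buyer bears: freight 6146.30 + insurance 365.61 + destination terminal 1108.73 + brokerage 257.08 + duty 6214.85 = 14092.57
Landed cost = invoice 49986.71 + 14092.57 = 64079.28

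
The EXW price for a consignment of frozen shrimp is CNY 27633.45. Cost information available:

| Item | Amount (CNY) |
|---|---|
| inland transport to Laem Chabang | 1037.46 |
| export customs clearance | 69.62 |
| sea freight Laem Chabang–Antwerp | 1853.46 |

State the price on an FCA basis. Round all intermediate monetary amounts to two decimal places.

Not relevant to the conversion: freight — on the buyer under both terms; not part of either seller's price.
From EXW to FCA, the seller additionally bears: inland to port, export clearance.
FCA price = 27633.45 + 1037.46 + 69.62 = 28740.53

FCA price: CNY 28740.53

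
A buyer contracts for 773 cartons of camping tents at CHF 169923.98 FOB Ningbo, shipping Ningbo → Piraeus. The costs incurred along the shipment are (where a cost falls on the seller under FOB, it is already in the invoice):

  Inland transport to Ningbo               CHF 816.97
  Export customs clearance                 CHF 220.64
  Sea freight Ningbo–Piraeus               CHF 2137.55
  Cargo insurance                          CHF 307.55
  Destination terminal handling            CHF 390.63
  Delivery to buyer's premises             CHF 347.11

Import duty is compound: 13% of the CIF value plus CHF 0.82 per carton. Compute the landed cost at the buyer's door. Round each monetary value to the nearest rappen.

Total landed cost: CHF 196148.66

FOB: the seller bears costs until goods are on board at the origin port; the buyer bears freight, insurance and all costs thereafter.
Already in the invoice (seller's account under FOB): inland to port, export clearance — exclude.
CIF value = FOB price + freight + insurance = 169923.98 + 2137.55 + 307.55 = 172369.08
Ad valorem component: 172369.08 × 13% = 22407.98
Specific component: 773 × 0.82 = 633.86
Import duty = 22407.98 + 633.86 = 23041.84
Buyer bears: freight 2137.55 + insurance 307.55 + destination terminal 390.63 + delivery 347.11 + duty 23041.84 = 26224.68
Landed cost = invoice 169923.98 + 26224.68 = 196148.66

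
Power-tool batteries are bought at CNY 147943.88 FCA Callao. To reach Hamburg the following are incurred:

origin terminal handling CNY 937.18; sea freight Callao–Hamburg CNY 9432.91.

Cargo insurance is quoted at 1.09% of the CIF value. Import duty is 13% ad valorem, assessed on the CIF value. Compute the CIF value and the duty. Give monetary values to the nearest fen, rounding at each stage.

CIF value: CNY 160058.61; import duty: CNY 20807.62

Let C be the CIF value. C = FCA price + pre-shipment costs + freight + 1.09% × C
C − 1.09% × C = 147943.88 + 937.18 + 9432.91
0.9891 × C = 158313.97
C = 158313.97 / 0.9891 = 160058.61
Insurance premium = 1.09% × 160058.61 = 1744.64
Import duty = 160058.61 × 13% = 20807.62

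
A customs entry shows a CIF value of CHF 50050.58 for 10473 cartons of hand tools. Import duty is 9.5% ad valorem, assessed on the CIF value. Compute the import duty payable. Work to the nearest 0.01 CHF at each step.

Import duty = 50050.58 × 9.5% = 4754.81

Import duty: CHF 4754.81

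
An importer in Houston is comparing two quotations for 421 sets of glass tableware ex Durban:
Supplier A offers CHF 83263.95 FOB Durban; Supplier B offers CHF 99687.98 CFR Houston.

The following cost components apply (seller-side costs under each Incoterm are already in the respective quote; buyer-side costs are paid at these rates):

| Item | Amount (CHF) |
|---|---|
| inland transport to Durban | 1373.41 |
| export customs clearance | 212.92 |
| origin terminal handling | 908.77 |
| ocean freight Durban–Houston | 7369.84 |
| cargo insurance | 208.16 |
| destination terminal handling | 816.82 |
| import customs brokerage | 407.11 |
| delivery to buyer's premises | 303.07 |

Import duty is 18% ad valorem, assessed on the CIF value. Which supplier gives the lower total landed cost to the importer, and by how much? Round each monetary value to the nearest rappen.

Supplier A (FOB):
CIF value = FOB price + freight + insurance = 83263.95 + 7369.84 + 208.16 = 90841.95
Import duty = 90841.95 × 18% = 16351.55
Buyer bears (A): 7369.84 + 208.16 + 816.82 + 407.11 + 303.07 = 9105.00
Landed cost (A) = invoice 83263.95 + 9105.00 + duty 16351.55 = 108720.50
Supplier B (CFR):
CIF value = CFR price + insurance = 99687.98 + 208.16 = 99896.14
Import duty = 99896.14 × 18% = 17981.31
Buyer bears (B): 208.16 + 816.82 + 407.11 + 303.07 = 1735.16
Landed cost (B) = invoice 99687.98 + 1735.16 + duty 17981.31 = 119404.45
Difference = |108720.50 − 119404.45| = 10683.95

Supplier A is cheaper by CHF 10683.95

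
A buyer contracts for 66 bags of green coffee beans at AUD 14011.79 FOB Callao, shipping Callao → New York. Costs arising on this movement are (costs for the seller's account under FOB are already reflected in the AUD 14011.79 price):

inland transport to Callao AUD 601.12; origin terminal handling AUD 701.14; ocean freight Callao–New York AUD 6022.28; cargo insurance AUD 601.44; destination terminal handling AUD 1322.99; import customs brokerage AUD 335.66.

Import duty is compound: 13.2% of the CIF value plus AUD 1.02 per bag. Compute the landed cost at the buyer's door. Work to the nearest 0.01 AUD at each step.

FOB: the seller bears costs until goods are on board at the origin port; the buyer bears freight, insurance and all costs thereafter.
Already in the invoice (seller's account under FOB): inland to port, origin terminal — exclude.
CIF value = FOB price + freight + insurance = 14011.79 + 6022.28 + 601.44 = 20635.51
Ad valorem component: 20635.51 × 13.2% = 2723.89
Specific component: 66 × 1.02 = 67.32
Import duty = 2723.89 + 67.32 = 2791.21
Buyer bears: freight 6022.28 + insurance 601.44 + destination terminal 1322.99 + brokerage 335.66 + duty 2791.21 = 11073.58
Landed cost = invoice 14011.79 + 11073.58 = 25085.37

Total landed cost: AUD 25085.37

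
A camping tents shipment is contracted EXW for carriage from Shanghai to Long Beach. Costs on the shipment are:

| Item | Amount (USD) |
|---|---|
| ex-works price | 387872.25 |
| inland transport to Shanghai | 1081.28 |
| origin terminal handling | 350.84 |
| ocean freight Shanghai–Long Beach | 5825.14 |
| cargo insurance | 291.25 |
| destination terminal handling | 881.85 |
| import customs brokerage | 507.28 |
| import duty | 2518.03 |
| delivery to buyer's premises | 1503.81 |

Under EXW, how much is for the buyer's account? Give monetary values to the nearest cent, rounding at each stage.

EXW: the seller makes goods available at their premises; the buyer bears all onward costs.
Seller's account: goods 387872.25 = 387872.25
Buyer's account: inland to port 1081.28 + origin terminal 350.84 + freight 5825.14 + insurance 291.25 + destination terminal 881.85 + brokerage 507.28 + duty 2518.03 + delivery 1503.81 = 12959.48

Buyer's account: USD 12959.48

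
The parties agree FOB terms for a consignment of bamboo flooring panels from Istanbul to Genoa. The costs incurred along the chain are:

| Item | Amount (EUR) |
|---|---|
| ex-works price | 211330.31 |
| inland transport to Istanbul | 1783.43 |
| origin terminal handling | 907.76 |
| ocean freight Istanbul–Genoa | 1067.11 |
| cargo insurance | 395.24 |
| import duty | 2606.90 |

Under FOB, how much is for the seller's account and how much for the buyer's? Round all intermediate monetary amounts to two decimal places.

FOB: the seller bears costs until goods are on board at the origin port; the buyer bears freight, insurance and all costs thereafter.
Seller's account: goods 211330.31 + inland to port 1783.43 + origin terminal 907.76 = 214021.50
Buyer's account: freight 1067.11 + insurance 395.24 + duty 2606.90 = 4069.25

Seller: EUR 214021.50; buyer: EUR 4069.25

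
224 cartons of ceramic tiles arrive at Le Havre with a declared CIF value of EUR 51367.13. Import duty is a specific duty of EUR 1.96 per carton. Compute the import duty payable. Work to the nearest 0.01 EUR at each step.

Import duty: EUR 439.04

Import duty = 224 × 1.96 = 439.04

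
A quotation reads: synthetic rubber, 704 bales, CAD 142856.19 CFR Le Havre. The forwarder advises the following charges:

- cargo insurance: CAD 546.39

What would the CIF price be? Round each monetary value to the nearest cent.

CIF price: CAD 143402.58

From CFR to CIF, the seller additionally bears: insurance.
CIF price = 142856.19 + 546.39 = 143402.58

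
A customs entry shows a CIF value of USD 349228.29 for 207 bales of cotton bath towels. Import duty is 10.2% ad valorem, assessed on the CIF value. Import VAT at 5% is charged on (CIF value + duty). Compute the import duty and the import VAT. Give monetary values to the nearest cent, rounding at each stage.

Import duty: USD 35621.29; import VAT: USD 19242.48

Import duty = 349228.29 × 10.2% = 35621.29
VAT base = CIF + duty = 349228.29 + 35621.29 = 384849.58
Import VAT = 384849.58 × 5% = 19242.48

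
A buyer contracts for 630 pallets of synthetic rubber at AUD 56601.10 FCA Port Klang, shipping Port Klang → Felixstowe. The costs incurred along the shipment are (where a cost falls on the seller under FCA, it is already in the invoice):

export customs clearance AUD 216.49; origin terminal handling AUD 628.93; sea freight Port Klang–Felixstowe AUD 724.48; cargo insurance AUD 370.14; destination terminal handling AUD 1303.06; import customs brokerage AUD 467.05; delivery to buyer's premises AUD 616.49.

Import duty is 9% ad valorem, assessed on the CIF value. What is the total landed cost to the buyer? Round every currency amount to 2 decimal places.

Total landed cost: AUD 65960.47

FCA: the seller delivers export-cleared goods to the carrier; the buyer bears costs from that point.
Already in the invoice (seller's account under FCA): export clearance — exclude.
CIF value = FCA price + origin terminal + freight + insurance = 56601.10 + 628.93 + 724.48 + 370.14 = 58324.65
Import duty = 58324.65 × 9% = 5249.22
Buyer bears: origin terminal 628.93 + freight 724.48 + insurance 370.14 + destination terminal 1303.06 + brokerage 467.05 + delivery 616.49 + duty 5249.22 = 9359.37
Landed cost = invoice 56601.10 + 9359.37 = 65960.47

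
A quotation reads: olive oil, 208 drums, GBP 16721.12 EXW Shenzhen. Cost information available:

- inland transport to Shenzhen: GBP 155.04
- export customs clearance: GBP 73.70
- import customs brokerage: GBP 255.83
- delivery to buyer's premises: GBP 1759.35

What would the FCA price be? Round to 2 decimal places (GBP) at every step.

FCA price: GBP 16949.86

Not relevant to the conversion: delivery, brokerage — on the buyer under both terms; not part of either seller's price.
From EXW to FCA, the seller additionally bears: inland to port, export clearance.
FCA price = 16721.12 + 155.04 + 73.70 = 16949.86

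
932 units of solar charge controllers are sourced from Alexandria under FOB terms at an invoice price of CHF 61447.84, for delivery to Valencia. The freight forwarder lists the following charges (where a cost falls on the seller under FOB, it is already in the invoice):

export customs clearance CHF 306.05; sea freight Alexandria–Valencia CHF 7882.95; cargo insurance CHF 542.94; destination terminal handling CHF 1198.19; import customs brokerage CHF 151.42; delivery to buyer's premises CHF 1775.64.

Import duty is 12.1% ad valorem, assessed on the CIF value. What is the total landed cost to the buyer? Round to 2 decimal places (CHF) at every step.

Total landed cost: CHF 81453.70

FOB: the seller bears costs until goods are on board at the origin port; the buyer bears freight, insurance and all costs thereafter.
Already in the invoice (seller's account under FOB): export clearance — exclude.
CIF value = FOB price + freight + insurance = 61447.84 + 7882.95 + 542.94 = 69873.73
Import duty = 69873.73 × 12.1% = 8454.72
Buyer bears: freight 7882.95 + insurance 542.94 + destination terminal 1198.19 + brokerage 151.42 + delivery 1775.64 + duty 8454.72 = 20005.86
Landed cost = invoice 61447.84 + 20005.86 = 81453.70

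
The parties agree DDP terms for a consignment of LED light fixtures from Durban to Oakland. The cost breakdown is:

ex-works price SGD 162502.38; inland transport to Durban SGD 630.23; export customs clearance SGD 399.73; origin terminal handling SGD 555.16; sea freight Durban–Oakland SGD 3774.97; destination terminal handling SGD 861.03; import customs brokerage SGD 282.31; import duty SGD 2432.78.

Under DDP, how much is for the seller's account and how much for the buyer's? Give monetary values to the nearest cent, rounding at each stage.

DDP: the seller bears all costs including import duty.
Seller's account: goods 162502.38 + inland to port 630.23 + export clearance 399.73 + origin terminal 555.16 + freight 3774.97 + destination terminal 861.03 + brokerage 282.31 + duty 2432.78 = 171438.59
Buyer's account: 0.00

Seller: SGD 171438.59; buyer: SGD 0.00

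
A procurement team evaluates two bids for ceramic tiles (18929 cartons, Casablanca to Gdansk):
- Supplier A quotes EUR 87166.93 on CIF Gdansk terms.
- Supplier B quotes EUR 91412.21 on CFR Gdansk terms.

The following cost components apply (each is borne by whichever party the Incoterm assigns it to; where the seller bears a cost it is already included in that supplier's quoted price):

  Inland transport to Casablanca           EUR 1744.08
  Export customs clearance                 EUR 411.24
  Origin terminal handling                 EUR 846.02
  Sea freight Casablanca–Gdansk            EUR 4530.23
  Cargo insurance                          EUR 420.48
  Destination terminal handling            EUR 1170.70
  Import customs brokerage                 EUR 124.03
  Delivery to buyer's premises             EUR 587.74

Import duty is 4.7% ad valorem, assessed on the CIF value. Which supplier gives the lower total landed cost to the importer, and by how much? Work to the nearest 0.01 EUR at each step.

Supplier A (CIF):
The CIF price already equals the CIF value: 87166.93
Import duty = 87166.93 × 4.7% = 4096.85
Buyer bears (A): 1170.70 + 124.03 + 587.74 = 1882.47
Landed cost (A) = invoice 87166.93 + 1882.47 + duty 4096.85 = 93146.25
Supplier B (CFR):
CIF value = CFR price + insurance = 91412.21 + 420.48 = 91832.69
Import duty = 91832.69 × 4.7% = 4316.14
Buyer bears (B): 420.48 + 1170.70 + 124.03 + 587.74 = 2302.95
Landed cost (B) = invoice 91412.21 + 2302.95 + duty 4316.14 = 98031.30
Difference = |93146.25 − 98031.30| = 4885.05

Supplier A is cheaper by EUR 4885.05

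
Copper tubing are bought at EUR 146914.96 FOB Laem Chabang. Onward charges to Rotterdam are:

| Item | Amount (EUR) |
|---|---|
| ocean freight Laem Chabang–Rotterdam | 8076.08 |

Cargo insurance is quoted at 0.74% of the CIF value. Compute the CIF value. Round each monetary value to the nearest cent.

CIF value: EUR 156146.52

Let C be the CIF value. C = FOB price + freight + 0.74% × C
C − 0.74% × C = 146914.96 + 8076.08
0.9926 × C = 154991.04
C = 154991.04 / 0.9926 = 156146.52
Insurance premium = 0.74% × 156146.52 = 1155.48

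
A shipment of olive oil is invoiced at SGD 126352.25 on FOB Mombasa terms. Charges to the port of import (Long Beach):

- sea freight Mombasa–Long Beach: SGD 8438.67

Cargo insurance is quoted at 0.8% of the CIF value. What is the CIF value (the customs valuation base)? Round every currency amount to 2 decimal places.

Let C be the CIF value. C = FOB price + freight + 0.8% × C
C − 0.8% × C = 126352.25 + 8438.67
0.992 × C = 134790.92
C = 134790.92 / 0.992 = 135877.94
Insurance premium = 0.8% × 135877.94 = 1087.02

CIF value: SGD 135877.94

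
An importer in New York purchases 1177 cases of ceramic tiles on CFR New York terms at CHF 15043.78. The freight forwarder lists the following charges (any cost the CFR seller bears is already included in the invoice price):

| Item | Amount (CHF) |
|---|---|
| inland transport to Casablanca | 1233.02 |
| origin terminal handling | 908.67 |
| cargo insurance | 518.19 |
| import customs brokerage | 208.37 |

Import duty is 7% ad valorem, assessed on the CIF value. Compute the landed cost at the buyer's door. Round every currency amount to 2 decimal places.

CFR: the seller pays costs through ocean freight to the destination port, but not insurance.
Already in the invoice (seller's account under CFR): inland to port, origin terminal — exclude.
CIF value = CFR price + insurance = 15043.78 + 518.19 = 15561.97
Import duty = 15561.97 × 7% = 1089.34
Buyer bears: insurance 518.19 + brokerage 208.37 + duty 1089.34 = 1815.90
Landed cost = invoice 15043.78 + 1815.90 = 16859.68

Total landed cost: CHF 16859.68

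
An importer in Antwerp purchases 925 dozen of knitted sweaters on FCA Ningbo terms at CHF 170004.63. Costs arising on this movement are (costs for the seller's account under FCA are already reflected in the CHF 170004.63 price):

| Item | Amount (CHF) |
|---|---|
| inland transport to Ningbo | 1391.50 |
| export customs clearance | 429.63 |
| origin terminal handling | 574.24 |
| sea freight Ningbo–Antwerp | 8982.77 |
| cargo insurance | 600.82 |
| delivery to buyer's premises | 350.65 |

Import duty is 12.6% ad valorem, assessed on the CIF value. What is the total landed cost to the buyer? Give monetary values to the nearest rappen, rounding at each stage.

FCA: the seller delivers export-cleared goods to the carrier; the buyer bears costs from that point.
Already in the invoice (seller's account under FCA): inland to port, export clearance — exclude.
CIF value = FCA price + origin terminal + freight + insurance = 170004.63 + 574.24 + 8982.77 + 600.82 = 180162.46
Import duty = 180162.46 × 12.6% = 22700.47
Buyer bears: origin terminal 574.24 + freight 8982.77 + insurance 600.82 + delivery 350.65 + duty 22700.47 = 33208.95
Landed cost = invoice 170004.63 + 33208.95 = 203213.58

Total landed cost: CHF 203213.58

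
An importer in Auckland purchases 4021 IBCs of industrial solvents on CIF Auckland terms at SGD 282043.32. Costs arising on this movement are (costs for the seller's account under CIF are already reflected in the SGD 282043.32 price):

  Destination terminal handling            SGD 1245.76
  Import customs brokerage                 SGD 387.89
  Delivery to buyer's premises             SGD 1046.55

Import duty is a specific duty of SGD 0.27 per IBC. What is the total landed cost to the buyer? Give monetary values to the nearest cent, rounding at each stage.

Total landed cost: SGD 285809.19

CIF: the seller pays costs through ocean freight and marine insurance to the destination port.
The CIF price already equals the CIF value: 282043.32
Import duty = 4021 × 0.27 = 1085.67
Buyer bears: destination terminal 1245.76 + brokerage 387.89 + delivery 1046.55 + duty 1085.67 = 3765.87
Landed cost = invoice 282043.32 + 3765.87 = 285809.19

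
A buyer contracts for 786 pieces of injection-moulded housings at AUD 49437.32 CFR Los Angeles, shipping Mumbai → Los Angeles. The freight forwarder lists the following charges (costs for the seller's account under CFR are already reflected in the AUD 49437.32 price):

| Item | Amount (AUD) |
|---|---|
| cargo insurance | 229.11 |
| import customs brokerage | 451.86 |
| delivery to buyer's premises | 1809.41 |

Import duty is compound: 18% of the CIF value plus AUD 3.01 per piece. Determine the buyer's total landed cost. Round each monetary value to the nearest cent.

Total landed cost: AUD 63233.52

CFR: the seller pays costs through ocean freight to the destination port, but not insurance.
CIF value = CFR price + insurance = 49437.32 + 229.11 = 49666.43
Ad valorem component: 49666.43 × 18% = 8939.96
Specific component: 786 × 3.01 = 2365.86
Import duty = 8939.96 + 2365.86 = 11305.82
Buyer bears: insurance 229.11 + brokerage 451.86 + delivery 1809.41 + duty 11305.82 = 13796.20
Landed cost = invoice 49437.32 + 13796.20 = 63233.52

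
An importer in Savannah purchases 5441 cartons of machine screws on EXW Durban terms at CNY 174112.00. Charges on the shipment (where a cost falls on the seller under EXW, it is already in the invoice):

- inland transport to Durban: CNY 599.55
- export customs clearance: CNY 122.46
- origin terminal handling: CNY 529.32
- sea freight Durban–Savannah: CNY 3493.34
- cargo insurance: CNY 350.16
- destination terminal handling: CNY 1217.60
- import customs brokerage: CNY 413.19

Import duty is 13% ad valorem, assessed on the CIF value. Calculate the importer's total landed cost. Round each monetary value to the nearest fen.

Total landed cost: CNY 204134.51

EXW: the seller makes goods available at their premises; the buyer bears all onward costs.
CIF value = EXW price + inland to port + export clearance + origin terminal + freight + insurance = 174112.00 + 599.55 + 122.46 + 529.32 + 3493.34 + 350.16 = 179206.83
Import duty = 179206.83 × 13% = 23296.89
Buyer bears: inland to port 599.55 + export clearance 122.46 + origin terminal 529.32 + freight 3493.34 + insurance 350.16 + destination terminal 1217.60 + brokerage 413.19 + duty 23296.89 = 30022.51
Landed cost = invoice 174112.00 + 30022.51 = 204134.51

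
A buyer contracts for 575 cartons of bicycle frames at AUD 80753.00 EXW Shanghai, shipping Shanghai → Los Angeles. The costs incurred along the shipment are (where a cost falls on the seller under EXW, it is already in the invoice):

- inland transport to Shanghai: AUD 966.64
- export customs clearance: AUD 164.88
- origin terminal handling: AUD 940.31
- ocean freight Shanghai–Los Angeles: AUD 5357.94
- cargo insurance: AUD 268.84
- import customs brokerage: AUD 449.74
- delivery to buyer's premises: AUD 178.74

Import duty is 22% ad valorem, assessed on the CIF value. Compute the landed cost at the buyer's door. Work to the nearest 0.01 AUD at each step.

Total landed cost: AUD 108539.44

EXW: the seller makes goods available at their premises; the buyer bears all onward costs.
CIF value = EXW price + inland to port + export clearance + origin terminal + freight + insurance = 80753.00 + 966.64 + 164.88 + 940.31 + 5357.94 + 268.84 = 88451.61
Import duty = 88451.61 × 22% = 19459.35
Buyer bears: inland to port 966.64 + export clearance 164.88 + origin terminal 940.31 + freight 5357.94 + insurance 268.84 + brokerage 449.74 + delivery 178.74 + duty 19459.35 = 27786.44
Landed cost = invoice 80753.00 + 27786.44 = 108539.44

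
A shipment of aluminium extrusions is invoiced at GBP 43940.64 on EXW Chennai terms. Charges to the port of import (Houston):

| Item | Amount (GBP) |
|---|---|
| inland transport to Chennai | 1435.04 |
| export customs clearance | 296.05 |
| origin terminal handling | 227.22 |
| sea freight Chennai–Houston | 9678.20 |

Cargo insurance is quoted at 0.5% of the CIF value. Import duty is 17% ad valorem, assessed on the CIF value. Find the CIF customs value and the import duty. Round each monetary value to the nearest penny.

Let C be the CIF value. C = EXW price + pre-shipment costs + freight + 0.5% × C
C − 0.5% × C = 43940.64 + 1435.04 + 296.05 + 227.22 + 9678.20
0.995 × C = 55577.15
C = 55577.15 / 0.995 = 55856.43
Insurance premium = 0.5% × 55856.43 = 279.28
Import duty = 55856.43 × 17% = 9495.59

CIF value: GBP 55856.43; import duty: GBP 9495.59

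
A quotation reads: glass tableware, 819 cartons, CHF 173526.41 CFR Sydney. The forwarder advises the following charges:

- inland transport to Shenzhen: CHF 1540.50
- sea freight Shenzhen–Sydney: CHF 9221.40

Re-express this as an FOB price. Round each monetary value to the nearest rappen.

FOB price: CHF 164305.01

Not relevant to the conversion: inland to port — on the seller under both CFR and FOB; already in the CFR price and stays in the FOB price.
From CFR to FOB, the seller no longer bears: freight.
FOB price = 173526.41 − 9221.40 = 164305.01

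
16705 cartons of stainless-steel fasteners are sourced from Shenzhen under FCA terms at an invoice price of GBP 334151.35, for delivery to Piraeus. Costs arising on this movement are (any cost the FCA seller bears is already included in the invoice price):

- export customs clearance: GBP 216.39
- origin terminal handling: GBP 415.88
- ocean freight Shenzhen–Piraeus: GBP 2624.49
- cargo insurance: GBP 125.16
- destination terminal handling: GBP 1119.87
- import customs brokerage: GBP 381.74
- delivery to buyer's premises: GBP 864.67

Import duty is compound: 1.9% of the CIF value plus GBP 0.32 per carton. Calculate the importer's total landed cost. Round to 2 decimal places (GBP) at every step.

Total landed cost: GBP 351437.78

FCA: the seller delivers export-cleared goods to the carrier; the buyer bears costs from that point.
Already in the invoice (seller's account under FCA): export clearance — exclude.
CIF value = FCA price + origin terminal + freight + insurance = 334151.35 + 415.88 + 2624.49 + 125.16 = 337316.88
Ad valorem component: 337316.88 × 1.9% = 6409.02
Specific component: 16705 × 0.32 = 5345.60
Import duty = 6409.02 + 5345.60 = 11754.62
Buyer bears: origin terminal 415.88 + freight 2624.49 + insurance 125.16 + destination terminal 1119.87 + brokerage 381.74 + delivery 864.67 + duty 11754.62 = 17286.43
Landed cost = invoice 334151.35 + 17286.43 = 351437.78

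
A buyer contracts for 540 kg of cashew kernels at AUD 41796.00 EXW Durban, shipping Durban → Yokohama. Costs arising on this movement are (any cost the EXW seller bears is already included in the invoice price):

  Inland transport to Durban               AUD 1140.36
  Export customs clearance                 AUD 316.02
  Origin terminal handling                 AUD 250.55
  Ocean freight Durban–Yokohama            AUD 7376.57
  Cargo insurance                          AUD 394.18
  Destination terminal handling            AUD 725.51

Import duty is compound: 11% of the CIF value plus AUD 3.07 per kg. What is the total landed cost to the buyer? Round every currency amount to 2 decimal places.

EXW: the seller makes goods available at their premises; the buyer bears all onward costs.
CIF value = EXW price + inland to port + export clearance + origin terminal + freight + insurance = 41796.00 + 1140.36 + 316.02 + 250.55 + 7376.57 + 394.18 = 51273.68
Ad valorem component: 51273.68 × 11% = 5640.10
Specific component: 540 × 3.07 = 1657.80
Import duty = 5640.10 + 1657.80 = 7297.90
Buyer bears: inland to port 1140.36 + export clearance 316.02 + origin terminal 250.55 + freight 7376.57 + insurance 394.18 + destination terminal 725.51 + duty 7297.90 = 17501.09
Landed cost = invoice 41796.00 + 17501.09 = 59297.09

Total landed cost: AUD 59297.09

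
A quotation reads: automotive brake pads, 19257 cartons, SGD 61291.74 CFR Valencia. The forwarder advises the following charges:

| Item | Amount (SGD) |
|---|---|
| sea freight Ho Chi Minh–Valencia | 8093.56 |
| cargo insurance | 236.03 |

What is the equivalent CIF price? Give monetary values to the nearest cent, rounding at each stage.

Not relevant to the conversion: freight — on the seller under both CFR and CIF; already in the CFR price and stays in the CIF price.
From CFR to CIF, the seller additionally bears: insurance.
CIF price = 61291.74 + 236.03 = 61527.77

CIF price: SGD 61527.77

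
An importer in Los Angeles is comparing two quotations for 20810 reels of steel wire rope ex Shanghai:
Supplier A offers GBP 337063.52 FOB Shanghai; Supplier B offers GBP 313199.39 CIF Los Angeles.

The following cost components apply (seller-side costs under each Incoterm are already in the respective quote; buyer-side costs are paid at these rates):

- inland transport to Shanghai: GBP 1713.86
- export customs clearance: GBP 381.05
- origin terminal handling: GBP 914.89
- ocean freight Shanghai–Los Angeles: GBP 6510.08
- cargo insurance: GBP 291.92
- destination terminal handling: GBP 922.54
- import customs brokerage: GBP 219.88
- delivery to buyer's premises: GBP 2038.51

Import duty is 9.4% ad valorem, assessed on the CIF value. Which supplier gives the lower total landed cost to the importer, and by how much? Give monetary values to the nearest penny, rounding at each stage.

Supplier B is cheaper by GBP 33548.75

Supplier A (FOB):
CIF value = FOB price + freight + insurance = 337063.52 + 6510.08 + 291.92 = 343865.52
Import duty = 343865.52 × 9.4% = 32323.36
Buyer bears (A): 6510.08 + 291.92 + 922.54 + 219.88 + 2038.51 = 9982.93
Landed cost (A) = invoice 337063.52 + 9982.93 + duty 32323.36 = 379369.81
Supplier B (CIF):
The CIF price already equals the CIF value: 313199.39
Import duty = 313199.39 × 9.4% = 29440.74
Buyer bears (B): 922.54 + 219.88 + 2038.51 = 3180.93
Landed cost (B) = invoice 313199.39 + 3180.93 + duty 29440.74 = 345821.06
Difference = |379369.81 − 345821.06| = 33548.75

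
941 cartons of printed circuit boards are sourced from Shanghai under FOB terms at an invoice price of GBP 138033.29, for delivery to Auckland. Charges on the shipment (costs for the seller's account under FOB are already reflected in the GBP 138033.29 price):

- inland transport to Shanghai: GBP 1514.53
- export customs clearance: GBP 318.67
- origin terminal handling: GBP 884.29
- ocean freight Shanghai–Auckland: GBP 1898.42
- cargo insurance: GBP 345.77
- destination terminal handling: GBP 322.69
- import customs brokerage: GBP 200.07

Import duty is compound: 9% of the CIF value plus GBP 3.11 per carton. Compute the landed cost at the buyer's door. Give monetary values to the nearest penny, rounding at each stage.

FOB: the seller bears costs until goods are on board at the origin port; the buyer bears freight, insurance and all costs thereafter.
Already in the invoice (seller's account under FOB): inland to port, export clearance, origin terminal — exclude.
CIF value = FOB price + freight + insurance = 138033.29 + 1898.42 + 345.77 = 140277.48
Ad valorem component: 140277.48 × 9% = 12624.97
Specific component: 941 × 3.11 = 2926.51
Import duty = 12624.97 + 2926.51 = 15551.48
Buyer bears: freight 1898.42 + insurance 345.77 + destination terminal 322.69 + brokerage 200.07 + duty 15551.48 = 18318.43
Landed cost = invoice 138033.29 + 18318.43 = 156351.72

Total landed cost: GBP 156351.72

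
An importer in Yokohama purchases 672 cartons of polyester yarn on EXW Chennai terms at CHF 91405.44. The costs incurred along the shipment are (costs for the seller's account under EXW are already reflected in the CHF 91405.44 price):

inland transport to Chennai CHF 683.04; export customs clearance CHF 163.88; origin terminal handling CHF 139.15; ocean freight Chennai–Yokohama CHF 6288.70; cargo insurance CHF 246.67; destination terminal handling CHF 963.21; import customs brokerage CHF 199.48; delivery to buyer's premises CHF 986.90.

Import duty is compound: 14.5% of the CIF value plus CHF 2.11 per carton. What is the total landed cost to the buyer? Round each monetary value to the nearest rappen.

Total landed cost: CHF 116838.79

EXW: the seller makes goods available at their premises; the buyer bears all onward costs.
CIF value = EXW price + inland to port + export clearance + origin terminal + freight + insurance = 91405.44 + 683.04 + 163.88 + 139.15 + 6288.70 + 246.67 = 98926.88
Ad valorem component: 98926.88 × 14.5% = 14344.40
Specific component: 672 × 2.11 = 1417.92
Import duty = 14344.40 + 1417.92 = 15762.32
Buyer bears: inland to port 683.04 + export clearance 163.88 + origin terminal 139.15 + freight 6288.70 + insurance 246.67 + destination terminal 963.21 + brokerage 199.48 + delivery 986.90 + duty 15762.32 = 25433.35
Landed cost = invoice 91405.44 + 25433.35 = 116838.79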